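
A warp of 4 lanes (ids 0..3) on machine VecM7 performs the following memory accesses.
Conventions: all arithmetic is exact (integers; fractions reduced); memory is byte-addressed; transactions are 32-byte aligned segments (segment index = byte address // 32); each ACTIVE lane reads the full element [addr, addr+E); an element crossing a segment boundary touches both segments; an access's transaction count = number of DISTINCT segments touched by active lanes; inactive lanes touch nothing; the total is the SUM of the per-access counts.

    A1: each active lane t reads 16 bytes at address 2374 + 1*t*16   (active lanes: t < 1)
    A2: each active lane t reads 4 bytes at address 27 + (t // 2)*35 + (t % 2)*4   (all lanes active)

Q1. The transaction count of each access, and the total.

A1: 1 transaction
A2: 3 transactions

Answer: 1,3; total 4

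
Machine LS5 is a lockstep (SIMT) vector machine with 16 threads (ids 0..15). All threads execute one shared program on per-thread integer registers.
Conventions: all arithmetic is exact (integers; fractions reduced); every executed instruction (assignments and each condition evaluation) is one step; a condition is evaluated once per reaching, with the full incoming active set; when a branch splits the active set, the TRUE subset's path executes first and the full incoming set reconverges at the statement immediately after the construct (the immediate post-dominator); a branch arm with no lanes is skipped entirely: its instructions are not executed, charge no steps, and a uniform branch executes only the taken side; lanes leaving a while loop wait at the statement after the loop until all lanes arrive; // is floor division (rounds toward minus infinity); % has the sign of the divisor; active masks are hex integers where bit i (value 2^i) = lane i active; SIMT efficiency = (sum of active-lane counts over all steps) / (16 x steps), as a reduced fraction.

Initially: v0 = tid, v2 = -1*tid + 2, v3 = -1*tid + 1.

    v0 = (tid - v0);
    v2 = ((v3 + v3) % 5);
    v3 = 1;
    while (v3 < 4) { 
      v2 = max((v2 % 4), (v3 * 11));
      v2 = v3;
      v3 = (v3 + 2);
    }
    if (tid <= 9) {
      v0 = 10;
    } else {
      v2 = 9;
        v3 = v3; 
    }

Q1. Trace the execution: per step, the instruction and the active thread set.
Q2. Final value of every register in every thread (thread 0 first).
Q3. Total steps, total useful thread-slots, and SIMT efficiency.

step 0: v0 <- (tid - v0)             0xffff
step 1: v2 <- ((v3 + v3) % 5)        0xffff
step 2: v3 <- 1                      0xffff
step 3: eval (v3 < 4)                0xffff
step 4: v2 <- max((v2 % 4), (v3 * 11)) 0xffff
step 5: v2 <- v3                     0xffff
step 6: v3 <- (v3 + 2)               0xffff
step 7: eval (v3 < 4)                0xffff
step 8: v2 <- max((v2 % 4), (v3 * 11)) 0xffff
step 9: v2 <- v3                     0xffff
step 10: v3 <- (v3 + 2)               0xffff
step 11: eval (v3 < 4)                0xffff
step 12: eval (tid <= 9)              0xffff
step 13: v0 <- 10                     0x03ff
step 14: v2 <- 9                      0xfc00
step 15: v3 <- v3                     0xfc00

Answer: 16 steps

v0: 10,10,10,10,10,10,10,10,10,10,0,0,0,0,0,0
v2: 3,3,3,3,3,3,3,3,3,3,9,9,9,9,9,9
v3: 5,5,5,5,5,5,5,5,5,5,5,5,5,5,5,5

steps = 16; useful = 230; efficiency = 230/256 = 115/128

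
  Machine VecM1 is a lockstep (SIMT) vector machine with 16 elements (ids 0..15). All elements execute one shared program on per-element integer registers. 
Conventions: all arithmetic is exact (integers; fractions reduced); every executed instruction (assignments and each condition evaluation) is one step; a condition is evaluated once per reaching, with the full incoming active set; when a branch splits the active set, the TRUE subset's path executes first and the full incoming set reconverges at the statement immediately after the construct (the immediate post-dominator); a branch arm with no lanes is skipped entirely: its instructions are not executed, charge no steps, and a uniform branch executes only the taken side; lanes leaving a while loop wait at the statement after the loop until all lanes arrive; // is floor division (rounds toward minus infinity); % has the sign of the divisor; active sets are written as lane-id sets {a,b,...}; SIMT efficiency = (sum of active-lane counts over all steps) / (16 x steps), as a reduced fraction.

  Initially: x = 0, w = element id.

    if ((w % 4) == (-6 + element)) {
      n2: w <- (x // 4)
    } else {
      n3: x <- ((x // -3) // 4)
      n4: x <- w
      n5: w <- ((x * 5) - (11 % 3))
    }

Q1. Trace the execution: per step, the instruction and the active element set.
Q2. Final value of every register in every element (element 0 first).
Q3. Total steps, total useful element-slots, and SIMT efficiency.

step 0: eval ((w % 4) == (-6 + element)) {0,1,2,3,4,5,6,7,8,9,10,11,12,13,14,15}
step 1: x <- ((x // -3) // 4)        {0,1,2,3,4,5,6,7,8,9,10,11,12,13,14,15}
step 2: x <- w                       {0,1,2,3,4,5,6,7,8,9,10,11,12,13,14,15}
step 3: w <- ((x * 5) - (11 % 3))    {0,1,2,3,4,5,6,7,8,9,10,11,12,13,14,15}

Answer: 4 steps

x: 0,1,2,3,4,5,6,7,8,9,10,11,12,13,14,15
w: -2,3,8,13,18,23,28,33,38,43,48,53,58,63,68,73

steps = 4; useful = 64; efficiency = 64/64 = 1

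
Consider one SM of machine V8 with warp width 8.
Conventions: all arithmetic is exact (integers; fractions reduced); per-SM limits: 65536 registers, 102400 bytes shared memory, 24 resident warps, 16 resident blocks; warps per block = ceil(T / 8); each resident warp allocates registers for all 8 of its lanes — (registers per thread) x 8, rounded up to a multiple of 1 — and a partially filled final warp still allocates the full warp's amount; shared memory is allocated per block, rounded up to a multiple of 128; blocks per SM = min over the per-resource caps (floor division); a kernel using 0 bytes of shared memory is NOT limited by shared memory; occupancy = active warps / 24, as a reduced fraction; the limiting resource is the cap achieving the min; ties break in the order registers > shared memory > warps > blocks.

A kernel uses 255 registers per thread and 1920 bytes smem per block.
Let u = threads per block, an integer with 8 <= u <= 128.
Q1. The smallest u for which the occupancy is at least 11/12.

Answer: u = 9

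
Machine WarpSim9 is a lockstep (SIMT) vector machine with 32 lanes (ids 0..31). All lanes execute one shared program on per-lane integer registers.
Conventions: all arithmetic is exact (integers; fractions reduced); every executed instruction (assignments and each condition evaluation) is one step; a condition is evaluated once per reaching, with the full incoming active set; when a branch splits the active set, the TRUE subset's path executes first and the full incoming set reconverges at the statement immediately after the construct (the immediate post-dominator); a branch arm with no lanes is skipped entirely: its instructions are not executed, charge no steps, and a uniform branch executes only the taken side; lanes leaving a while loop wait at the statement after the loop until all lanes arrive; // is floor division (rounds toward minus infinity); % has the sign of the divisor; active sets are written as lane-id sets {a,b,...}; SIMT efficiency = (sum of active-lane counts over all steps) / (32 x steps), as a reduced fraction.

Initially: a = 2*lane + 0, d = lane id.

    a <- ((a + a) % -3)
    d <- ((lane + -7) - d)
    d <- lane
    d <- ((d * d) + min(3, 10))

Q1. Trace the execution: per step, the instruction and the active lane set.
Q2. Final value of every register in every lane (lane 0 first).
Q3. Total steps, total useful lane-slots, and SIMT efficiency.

step 0: a <- ((a + a) % -3)          {0,1,2,3,4,5,6,7,8,9,10,11,12,13,14,15,16,17,18,19,20,21,22,23,24,25,26,27,28,29,30,31}
step 1: d <- ((lane + -7) - d)       {0,1,2,3,4,5,6,7,8,9,10,11,12,13,14,15,16,17,18,19,20,21,22,23,24,25,26,27,28,29,30,31}
step 2: d <- lane                    {0,1,2,3,4,5,6,7,8,9,10,11,12,13,14,15,16,17,18,19,20,21,22,23,24,25,26,27,28,29,30,31}
step 3: d <- ((d * d) + min(3, 10))  {0,1,2,3,4,5,6,7,8,9,10,11,12,13,14,15,16,17,18,19,20,21,22,23,24,25,26,27,28,29,30,31}

Answer: 4 steps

a: 0,-2,-1,0,-2,-1,0,-2,-1,0,-2,-1,0,-2,-1,0,-2,-1,0,-2,-1,0,-2,-1,0,-2,-1,0,-2,-1,0,-2
d: 3,4,7,12,19,28,39,52,67,84,103,124,147,172,199,228,259,292,327,364,403,444,487,532,579,628,679,732,787,844,903,964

steps = 4; useful = 128; efficiency = 128/128 = 1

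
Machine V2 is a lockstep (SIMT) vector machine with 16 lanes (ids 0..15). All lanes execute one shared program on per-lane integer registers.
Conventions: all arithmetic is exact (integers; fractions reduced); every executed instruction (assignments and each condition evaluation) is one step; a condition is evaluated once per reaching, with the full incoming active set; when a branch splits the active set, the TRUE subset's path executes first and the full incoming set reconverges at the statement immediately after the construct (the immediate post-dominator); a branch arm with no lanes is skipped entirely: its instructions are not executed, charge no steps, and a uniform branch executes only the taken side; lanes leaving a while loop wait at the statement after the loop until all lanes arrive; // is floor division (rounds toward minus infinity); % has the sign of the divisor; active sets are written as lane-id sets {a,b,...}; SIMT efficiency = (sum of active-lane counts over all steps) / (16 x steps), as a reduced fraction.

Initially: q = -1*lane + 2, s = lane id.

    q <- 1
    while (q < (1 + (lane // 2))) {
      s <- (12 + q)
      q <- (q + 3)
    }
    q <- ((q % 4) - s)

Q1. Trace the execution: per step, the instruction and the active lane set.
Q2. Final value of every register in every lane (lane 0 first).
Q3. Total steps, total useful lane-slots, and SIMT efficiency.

step 0: q <- 1                       {0,1,2,3,4,5,6,7,8,9,10,11,12,13,14,15}
step 1: eval (q < (1 + (lane // 2))) {0,1,2,3,4,5,6,7,8,9,10,11,12,13,14,15}
step 2: s <- (12 + q)                {2,3,4,5,6,7,8,9,10,11,12,13,14,15}
step 3: q <- (q + 3)                 {2,3,4,5,6,7,8,9,10,11,12,13,14,15}
step 4: eval (q < (1 + (lane // 2))) {2,3,4,5,6,7,8,9,10,11,12,13,14,15}
step 5: s <- (12 + q)                {8,9,10,11,12,13,14,15}
step 6: q <- (q + 3)                 {8,9,10,11,12,13,14,15}
step 7: eval (q < (1 + (lane // 2))) {8,9,10,11,12,13,14,15}
step 8: s <- (12 + q)                {14,15}
step 9: q <- (q + 3)                 {14,15}
step 10: eval (q < (1 + (lane // 2))) {14,15}
step 11: q <- ((q % 4) - s)           {0,1,2,3,4,5,6,7,8,9,10,11,12,13,14,15}

Answer: 12 steps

q: 1,0,-13,-13,-13,-13,-13,-13,-13,-13,-13,-13,-13,-13,-17,-17
s: 0,1,13,13,13,13,13,13,16,16,16,16,16,16,19,19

steps = 12; useful = 120; efficiency = 120/192 = 5/8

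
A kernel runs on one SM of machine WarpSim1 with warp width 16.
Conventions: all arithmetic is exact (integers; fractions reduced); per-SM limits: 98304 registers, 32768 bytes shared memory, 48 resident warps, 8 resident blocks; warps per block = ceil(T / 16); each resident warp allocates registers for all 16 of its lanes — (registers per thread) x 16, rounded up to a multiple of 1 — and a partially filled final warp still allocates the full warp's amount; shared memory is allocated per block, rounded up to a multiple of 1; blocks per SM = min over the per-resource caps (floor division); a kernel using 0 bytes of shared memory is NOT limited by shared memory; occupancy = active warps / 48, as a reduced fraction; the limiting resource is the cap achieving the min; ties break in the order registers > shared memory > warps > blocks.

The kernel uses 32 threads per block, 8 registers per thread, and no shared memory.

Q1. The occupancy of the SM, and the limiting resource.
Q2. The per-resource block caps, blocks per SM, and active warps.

Answer: occupancy 1/3, limited by blocks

registers: 384 blocks
shared memory: no limit (kernel uses none)
warps: 24 blocks
blocks: 8 blocks

Answer: 8 blocks, 16 active warps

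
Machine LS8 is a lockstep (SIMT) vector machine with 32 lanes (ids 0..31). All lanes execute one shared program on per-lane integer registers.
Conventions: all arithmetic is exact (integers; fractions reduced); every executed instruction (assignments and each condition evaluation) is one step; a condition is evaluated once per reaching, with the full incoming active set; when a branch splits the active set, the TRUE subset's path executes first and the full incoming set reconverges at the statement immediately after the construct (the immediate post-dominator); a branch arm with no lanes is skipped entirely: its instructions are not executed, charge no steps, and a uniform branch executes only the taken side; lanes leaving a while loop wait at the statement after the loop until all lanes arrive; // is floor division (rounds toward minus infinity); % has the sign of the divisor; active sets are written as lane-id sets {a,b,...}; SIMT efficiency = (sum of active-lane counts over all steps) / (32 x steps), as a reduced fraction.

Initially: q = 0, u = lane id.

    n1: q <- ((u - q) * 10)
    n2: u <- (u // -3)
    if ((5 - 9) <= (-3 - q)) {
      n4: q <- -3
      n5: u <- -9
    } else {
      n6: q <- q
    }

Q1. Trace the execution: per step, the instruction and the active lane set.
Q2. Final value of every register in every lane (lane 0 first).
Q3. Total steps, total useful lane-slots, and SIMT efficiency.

step 0: q <- ((u - q) * 10)          {0,1,2,3,4,5,6,7,8,9,10,11,12,13,14,15,16,17,18,19,20,21,22,23,24,25,26,27,28,29,30,31}
step 1: u <- (u // -3)               {0,1,2,3,4,5,6,7,8,9,10,11,12,13,14,15,16,17,18,19,20,21,22,23,24,25,26,27,28,29,30,31}
step 2: eval ((5 - 9) <= (-3 - q))   {0,1,2,3,4,5,6,7,8,9,10,11,12,13,14,15,16,17,18,19,20,21,22,23,24,25,26,27,28,29,30,31}
step 3: q <- -3                      {0}
step 4: u <- -9                      {0}
step 5: q <- q                       {1,2,3,4,5,6,7,8,9,10,11,12,13,14,15,16,17,18,19,20,21,22,23,24,25,26,27,28,29,30,31}

Answer: 6 steps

q: -3,10,20,30,40,50,60,70,80,90,100,110,120,130,140,150,160,170,180,190,200,210,220,230,240,250,260,270,280,290,300,310
u: -9,-1,-1,-1,-2,-2,-2,-3,-3,-3,-4,-4,-4,-5,-5,-5,-6,-6,-6,-7,-7,-7,-8,-8,-8,-9,-9,-9,-10,-10,-10,-11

steps = 6; useful = 129; efficiency = 129/192 = 43/64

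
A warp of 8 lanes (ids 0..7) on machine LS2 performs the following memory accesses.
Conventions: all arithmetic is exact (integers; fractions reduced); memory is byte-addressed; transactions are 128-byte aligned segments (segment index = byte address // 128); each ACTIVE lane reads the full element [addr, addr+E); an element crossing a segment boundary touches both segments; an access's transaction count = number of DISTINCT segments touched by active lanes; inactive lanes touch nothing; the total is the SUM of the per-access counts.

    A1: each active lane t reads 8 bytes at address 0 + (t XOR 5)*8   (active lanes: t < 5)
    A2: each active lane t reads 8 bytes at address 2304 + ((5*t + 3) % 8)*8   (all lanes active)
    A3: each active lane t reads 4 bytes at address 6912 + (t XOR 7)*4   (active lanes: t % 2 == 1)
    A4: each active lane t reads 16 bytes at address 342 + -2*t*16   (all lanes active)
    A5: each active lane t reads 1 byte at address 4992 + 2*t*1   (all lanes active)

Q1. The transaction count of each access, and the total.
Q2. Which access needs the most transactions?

A1: 1 transaction
A2: 1 transaction
A3: 1 transaction
A4: 3 transactions
A5: 1 transaction

Answer: 1,1,1,3,1; total 7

Answer: A4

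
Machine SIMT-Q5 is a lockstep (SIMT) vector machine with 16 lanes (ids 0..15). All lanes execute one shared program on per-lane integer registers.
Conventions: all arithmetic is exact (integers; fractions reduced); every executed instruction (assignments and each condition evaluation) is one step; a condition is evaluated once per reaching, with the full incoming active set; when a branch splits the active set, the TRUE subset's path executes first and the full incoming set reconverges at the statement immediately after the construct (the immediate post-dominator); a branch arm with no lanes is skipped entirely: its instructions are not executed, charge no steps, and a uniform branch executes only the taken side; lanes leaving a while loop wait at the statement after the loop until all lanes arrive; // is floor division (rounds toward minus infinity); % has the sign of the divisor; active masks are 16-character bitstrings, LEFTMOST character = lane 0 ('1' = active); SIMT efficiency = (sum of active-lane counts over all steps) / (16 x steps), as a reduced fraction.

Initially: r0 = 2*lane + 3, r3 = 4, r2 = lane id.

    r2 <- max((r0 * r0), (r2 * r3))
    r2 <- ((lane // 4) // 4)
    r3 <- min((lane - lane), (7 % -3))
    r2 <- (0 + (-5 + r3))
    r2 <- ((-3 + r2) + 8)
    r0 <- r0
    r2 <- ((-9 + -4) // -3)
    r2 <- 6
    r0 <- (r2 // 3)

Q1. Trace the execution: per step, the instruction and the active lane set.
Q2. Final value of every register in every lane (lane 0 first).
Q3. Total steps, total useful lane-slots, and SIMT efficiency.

step 0: r2 <- max((r0 * r0), (r2 * r3)) 1111111111111111
step 1: r2 <- ((lane // 4) // 4)     1111111111111111
step 2: r3 <- min((lane - lane), (7 % -3)) 1111111111111111
step 3: r2 <- (0 + (-5 + r3))        1111111111111111
step 4: r2 <- ((-3 + r2) + 8)        1111111111111111
step 5: r0 <- r0                     1111111111111111
step 6: r2 <- ((-9 + -4) // -3)      1111111111111111
step 7: r2 <- 6                      1111111111111111
step 8: r0 <- (r2 // 3)              1111111111111111

Answer: 9 steps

r0: 2,2,2,2,2,2,2,2,2,2,2,2,2,2,2,2
r3: -2,-2,-2,-2,-2,-2,-2,-2,-2,-2,-2,-2,-2,-2,-2,-2
r2: 6,6,6,6,6,6,6,6,6,6,6,6,6,6,6,6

steps = 9; useful = 144; efficiency = 144/144 = 1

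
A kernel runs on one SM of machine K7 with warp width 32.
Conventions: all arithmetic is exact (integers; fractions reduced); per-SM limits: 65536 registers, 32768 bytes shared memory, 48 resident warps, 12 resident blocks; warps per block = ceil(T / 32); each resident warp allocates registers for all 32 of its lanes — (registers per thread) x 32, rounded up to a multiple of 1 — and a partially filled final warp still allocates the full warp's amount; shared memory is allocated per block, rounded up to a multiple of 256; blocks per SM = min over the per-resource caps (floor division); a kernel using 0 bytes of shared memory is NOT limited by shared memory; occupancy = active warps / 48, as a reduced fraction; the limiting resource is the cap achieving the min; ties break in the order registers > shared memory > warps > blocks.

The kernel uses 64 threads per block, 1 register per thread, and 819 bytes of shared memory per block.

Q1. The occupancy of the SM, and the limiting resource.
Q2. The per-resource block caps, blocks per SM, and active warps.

Answer: occupancy 1/2, limited by blocks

registers: 1024 blocks
shared memory: 32 blocks
warps: 24 blocks
blocks: 12 blocks

Answer: 12 blocks, 24 active warps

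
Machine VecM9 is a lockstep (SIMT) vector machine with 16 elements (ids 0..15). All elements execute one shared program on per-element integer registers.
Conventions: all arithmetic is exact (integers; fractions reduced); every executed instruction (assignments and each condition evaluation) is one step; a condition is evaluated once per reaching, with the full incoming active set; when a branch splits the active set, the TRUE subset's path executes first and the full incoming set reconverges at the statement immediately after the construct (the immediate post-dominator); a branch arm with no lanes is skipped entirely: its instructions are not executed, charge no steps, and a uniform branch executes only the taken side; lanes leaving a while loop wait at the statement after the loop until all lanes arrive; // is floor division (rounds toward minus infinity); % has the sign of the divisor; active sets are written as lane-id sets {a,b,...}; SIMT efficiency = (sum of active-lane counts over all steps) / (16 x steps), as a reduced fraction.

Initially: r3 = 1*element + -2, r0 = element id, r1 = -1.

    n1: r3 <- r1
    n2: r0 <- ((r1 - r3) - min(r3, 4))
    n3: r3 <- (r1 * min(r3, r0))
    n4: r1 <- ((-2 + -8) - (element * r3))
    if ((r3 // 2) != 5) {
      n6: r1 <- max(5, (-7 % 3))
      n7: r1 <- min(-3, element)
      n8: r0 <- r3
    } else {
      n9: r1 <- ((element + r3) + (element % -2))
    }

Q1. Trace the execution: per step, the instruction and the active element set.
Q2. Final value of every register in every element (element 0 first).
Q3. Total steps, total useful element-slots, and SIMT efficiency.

step 0: r3 <- r1                     {0,1,2,3,4,5,6,7,8,9,10,11,12,13,14,15}
step 1: r0 <- ((r1 - r3) - min(r3, 4)) {0,1,2,3,4,5,6,7,8,9,10,11,12,13,14,15}
step 2: r3 <- (r1 * min(r3, r0))     {0,1,2,3,4,5,6,7,8,9,10,11,12,13,14,15}
step 3: r1 <- ((-2 + -8) - (element * r3)) {0,1,2,3,4,5,6,7,8,9,10,11,12,13,14,15}
step 4: eval ((r3 // 2) != 5)        {0,1,2,3,4,5,6,7,8,9,10,11,12,13,14,15}
step 5: r1 <- max(5, (-7 % 3))       {0,1,2,3,4,5,6,7,8,9,10,11,12,13,14,15}
step 6: r1 <- min(-3, element)       {0,1,2,3,4,5,6,7,8,9,10,11,12,13,14,15}
step 7: r0 <- r3                     {0,1,2,3,4,5,6,7,8,9,10,11,12,13,14,15}

Answer: 8 steps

r3: 1,1,1,1,1,1,1,1,1,1,1,1,1,1,1,1
r0: 1,1,1,1,1,1,1,1,1,1,1,1,1,1,1,1
r1: -3,-3,-3,-3,-3,-3,-3,-3,-3,-3,-3,-3,-3,-3,-3,-3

steps = 8; useful = 128; efficiency = 128/128 = 1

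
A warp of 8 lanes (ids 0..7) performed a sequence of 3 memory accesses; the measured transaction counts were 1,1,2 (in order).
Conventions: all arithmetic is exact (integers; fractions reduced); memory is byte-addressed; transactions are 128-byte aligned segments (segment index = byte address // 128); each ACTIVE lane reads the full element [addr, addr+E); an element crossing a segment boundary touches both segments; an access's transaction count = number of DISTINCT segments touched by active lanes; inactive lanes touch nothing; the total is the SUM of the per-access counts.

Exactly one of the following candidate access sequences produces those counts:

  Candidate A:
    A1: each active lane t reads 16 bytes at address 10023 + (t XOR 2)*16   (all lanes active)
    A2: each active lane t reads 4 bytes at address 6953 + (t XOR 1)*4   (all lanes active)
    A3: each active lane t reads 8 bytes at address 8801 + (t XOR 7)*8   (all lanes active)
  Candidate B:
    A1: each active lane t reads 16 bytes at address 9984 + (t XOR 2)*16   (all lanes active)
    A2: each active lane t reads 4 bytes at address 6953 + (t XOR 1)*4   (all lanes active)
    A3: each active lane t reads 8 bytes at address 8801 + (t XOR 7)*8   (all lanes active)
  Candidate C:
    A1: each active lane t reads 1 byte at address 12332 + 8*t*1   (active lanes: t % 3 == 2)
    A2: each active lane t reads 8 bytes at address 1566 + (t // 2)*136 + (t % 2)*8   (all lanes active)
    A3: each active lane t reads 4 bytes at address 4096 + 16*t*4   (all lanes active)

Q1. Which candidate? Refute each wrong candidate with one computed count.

A: A1 gives 2 transactions, not 1
C: A2 gives 4 transactions, not 1
B: all counts match (1,1,2)

Answer: B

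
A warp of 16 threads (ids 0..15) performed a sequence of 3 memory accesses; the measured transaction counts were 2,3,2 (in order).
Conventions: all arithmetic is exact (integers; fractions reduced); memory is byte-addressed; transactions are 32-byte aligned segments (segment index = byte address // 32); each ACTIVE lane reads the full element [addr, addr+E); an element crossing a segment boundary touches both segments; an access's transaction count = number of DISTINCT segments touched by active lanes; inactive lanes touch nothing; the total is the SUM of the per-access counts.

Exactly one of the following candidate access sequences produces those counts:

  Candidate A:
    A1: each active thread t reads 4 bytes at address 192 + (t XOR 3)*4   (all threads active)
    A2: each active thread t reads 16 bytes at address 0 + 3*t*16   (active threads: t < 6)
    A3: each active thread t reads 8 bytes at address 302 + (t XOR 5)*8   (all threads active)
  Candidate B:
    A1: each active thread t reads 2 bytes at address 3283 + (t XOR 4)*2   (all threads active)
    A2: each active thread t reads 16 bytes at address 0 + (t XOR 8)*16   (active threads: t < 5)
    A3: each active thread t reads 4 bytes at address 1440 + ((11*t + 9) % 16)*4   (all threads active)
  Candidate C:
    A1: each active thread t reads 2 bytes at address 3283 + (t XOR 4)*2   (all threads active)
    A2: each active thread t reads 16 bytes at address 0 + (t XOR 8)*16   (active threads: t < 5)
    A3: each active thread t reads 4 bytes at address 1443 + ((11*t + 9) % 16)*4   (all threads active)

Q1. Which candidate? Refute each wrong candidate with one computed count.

A: A2 gives 6 transactions, not 3
C: A3 gives 3 transactions, not 2
B: all counts match (2,3,2)

Answer: B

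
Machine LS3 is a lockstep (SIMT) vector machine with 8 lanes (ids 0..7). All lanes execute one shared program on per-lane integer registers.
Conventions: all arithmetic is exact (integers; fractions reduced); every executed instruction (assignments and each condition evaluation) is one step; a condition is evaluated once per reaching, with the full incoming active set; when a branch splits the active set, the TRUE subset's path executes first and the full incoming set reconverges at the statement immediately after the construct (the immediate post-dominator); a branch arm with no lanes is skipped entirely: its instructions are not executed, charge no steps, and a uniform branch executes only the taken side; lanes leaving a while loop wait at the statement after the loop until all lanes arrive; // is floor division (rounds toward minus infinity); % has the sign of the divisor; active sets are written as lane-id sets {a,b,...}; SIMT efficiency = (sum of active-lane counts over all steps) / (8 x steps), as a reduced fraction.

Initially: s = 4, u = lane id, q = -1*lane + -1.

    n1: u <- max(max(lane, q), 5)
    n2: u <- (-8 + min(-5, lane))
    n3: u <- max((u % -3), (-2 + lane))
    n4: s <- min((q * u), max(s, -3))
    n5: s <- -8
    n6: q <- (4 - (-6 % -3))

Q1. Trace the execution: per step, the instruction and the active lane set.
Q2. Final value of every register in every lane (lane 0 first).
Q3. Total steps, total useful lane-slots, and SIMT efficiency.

step 0: u <- max(max(lane, q), 5)    {0,1,2,3,4,5,6,7}
step 1: u <- (-8 + min(-5, lane))    {0,1,2,3,4,5,6,7}
step 2: u <- max((u % -3), (-2 + lane)) {0,1,2,3,4,5,6,7}
step 3: s <- min((q * u), max(s, -3)) {0,1,2,3,4,5,6,7}
step 4: s <- -8                      {0,1,2,3,4,5,6,7}
step 5: q <- (4 - (-6 % -3))         {0,1,2,3,4,5,6,7}

Answer: 6 steps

s: -8,-8,-8,-8,-8,-8,-8,-8
u: -1,-1,0,1,2,3,4,5
q: 4,4,4,4,4,4,4,4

steps = 6; useful = 48; efficiency = 48/48 = 1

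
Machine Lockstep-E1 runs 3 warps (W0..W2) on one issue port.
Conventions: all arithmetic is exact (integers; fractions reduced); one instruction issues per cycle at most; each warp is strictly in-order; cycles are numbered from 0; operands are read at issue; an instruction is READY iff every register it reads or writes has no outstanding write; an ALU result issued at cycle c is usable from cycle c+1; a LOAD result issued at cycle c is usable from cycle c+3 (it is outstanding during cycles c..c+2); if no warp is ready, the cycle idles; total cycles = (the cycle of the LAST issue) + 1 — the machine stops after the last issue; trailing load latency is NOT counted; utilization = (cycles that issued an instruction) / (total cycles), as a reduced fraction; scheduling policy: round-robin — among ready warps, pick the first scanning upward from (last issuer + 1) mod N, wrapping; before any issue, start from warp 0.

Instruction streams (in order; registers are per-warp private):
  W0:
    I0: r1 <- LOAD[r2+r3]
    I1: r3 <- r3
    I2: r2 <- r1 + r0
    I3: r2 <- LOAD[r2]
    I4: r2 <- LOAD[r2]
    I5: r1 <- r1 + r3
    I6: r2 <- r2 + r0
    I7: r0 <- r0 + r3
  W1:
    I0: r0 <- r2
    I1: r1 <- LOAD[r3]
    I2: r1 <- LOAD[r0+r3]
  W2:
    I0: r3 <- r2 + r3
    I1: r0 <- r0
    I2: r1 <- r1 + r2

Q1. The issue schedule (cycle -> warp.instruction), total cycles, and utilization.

cycle 0: W0.I0
cycle 1: W1.I0
cycle 2: W2.I0
cycle 3: W0.I1
cycle 4: W1.I1
cycle 5: W2.I1
cycle 6: W0.I2
cycle 7: W1.I2
cycle 8: W2.I2
cycle 9: W0.I3
cycle 10: idle
cycle 11: idle
cycle 12: W0.I4
cycle 13: W0.I5
cycle 14: idle
cycle 15: W0.I6
cycle 16: W0.I7

Answer: 17 cycles, utilization 14/17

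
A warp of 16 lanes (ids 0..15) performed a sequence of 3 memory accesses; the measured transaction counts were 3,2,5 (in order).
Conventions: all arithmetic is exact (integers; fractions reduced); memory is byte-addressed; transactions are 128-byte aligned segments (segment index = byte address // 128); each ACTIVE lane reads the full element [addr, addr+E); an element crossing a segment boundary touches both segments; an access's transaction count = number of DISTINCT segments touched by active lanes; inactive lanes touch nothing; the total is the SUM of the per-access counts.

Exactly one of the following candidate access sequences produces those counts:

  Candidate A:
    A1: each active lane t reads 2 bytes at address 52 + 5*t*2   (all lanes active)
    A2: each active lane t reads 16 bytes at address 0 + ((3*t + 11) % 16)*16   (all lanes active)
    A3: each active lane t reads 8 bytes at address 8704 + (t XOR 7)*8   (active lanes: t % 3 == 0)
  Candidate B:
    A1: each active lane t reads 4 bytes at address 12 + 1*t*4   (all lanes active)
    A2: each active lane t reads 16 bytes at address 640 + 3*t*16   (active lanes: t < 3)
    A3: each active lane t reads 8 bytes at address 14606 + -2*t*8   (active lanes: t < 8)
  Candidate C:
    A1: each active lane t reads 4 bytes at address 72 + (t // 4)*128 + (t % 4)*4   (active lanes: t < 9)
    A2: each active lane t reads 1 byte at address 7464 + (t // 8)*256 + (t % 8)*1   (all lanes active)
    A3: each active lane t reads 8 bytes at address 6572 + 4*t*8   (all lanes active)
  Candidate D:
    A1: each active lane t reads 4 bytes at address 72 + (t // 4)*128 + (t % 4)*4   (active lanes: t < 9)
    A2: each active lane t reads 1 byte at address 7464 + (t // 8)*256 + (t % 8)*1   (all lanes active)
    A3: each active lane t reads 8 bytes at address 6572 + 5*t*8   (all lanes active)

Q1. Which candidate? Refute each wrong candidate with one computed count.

A: A1 gives 2 transactions, not 3
B: A1 gives 1 transaction, not 3
D: A3 gives 6 transactions, not 5
C: all counts match (3,2,5)

Answer: C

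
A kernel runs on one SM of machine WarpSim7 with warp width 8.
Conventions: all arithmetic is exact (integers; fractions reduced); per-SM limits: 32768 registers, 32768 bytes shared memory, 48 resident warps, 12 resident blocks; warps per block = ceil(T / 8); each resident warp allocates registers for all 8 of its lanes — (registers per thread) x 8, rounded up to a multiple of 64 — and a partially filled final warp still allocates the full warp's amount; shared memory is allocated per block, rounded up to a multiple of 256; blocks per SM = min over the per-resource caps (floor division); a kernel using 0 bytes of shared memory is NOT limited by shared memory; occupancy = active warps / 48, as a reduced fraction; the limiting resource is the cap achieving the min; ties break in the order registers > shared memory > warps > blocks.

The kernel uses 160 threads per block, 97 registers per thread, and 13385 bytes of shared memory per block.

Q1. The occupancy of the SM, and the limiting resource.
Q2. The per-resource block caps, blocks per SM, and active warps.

Answer: occupancy 5/12, limited by registers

registers: 1 block
shared memory: 2 blocks
warps: 2 blocks
blocks: 12 blocks

Answer: 1 block, 20 active warps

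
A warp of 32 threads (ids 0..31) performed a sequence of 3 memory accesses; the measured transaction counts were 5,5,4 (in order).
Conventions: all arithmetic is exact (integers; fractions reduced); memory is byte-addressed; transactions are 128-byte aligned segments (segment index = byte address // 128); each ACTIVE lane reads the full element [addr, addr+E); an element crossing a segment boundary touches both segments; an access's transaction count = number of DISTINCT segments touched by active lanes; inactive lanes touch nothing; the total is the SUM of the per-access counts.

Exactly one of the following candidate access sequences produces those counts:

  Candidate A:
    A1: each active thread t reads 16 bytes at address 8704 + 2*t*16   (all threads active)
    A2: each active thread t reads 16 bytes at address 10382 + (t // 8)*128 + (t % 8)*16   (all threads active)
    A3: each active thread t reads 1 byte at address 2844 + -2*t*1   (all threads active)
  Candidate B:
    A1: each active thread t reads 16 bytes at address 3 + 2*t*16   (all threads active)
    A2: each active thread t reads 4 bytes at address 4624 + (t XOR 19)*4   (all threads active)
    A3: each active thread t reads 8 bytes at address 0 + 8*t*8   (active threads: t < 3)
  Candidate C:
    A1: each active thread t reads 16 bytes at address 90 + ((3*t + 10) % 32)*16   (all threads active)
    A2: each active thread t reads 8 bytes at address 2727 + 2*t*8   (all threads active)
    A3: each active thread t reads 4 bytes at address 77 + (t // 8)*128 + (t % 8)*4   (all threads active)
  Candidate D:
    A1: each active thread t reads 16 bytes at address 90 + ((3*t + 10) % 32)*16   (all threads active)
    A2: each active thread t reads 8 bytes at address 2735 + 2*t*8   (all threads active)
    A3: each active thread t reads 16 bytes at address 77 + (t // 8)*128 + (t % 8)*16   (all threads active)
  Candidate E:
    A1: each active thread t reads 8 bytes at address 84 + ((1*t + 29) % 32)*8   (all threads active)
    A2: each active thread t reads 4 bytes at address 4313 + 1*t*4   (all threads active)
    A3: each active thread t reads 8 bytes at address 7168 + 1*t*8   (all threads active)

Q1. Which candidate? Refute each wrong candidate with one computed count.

A: A1 gives 8 transactions, not 5
B: A1 gives 8 transactions, not 5
D: A3 gives 5 transactions, not 4
E: A1 gives 3 transactions, not 5
C: all counts match (5,5,4)

Answer: C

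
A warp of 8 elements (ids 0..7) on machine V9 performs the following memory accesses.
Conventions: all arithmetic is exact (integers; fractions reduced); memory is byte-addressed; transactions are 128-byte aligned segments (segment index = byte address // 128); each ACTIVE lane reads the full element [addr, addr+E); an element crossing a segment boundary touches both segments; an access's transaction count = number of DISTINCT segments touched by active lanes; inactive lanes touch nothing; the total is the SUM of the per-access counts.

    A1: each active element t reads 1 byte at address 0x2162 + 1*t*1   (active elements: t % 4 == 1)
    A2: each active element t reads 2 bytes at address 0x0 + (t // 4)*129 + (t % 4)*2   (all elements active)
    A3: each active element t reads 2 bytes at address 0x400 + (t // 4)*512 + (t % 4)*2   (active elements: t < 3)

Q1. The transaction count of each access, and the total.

A1: 1 transaction
A2: 2 transactions
A3: 1 transaction

Answer: 1,2,1; total 4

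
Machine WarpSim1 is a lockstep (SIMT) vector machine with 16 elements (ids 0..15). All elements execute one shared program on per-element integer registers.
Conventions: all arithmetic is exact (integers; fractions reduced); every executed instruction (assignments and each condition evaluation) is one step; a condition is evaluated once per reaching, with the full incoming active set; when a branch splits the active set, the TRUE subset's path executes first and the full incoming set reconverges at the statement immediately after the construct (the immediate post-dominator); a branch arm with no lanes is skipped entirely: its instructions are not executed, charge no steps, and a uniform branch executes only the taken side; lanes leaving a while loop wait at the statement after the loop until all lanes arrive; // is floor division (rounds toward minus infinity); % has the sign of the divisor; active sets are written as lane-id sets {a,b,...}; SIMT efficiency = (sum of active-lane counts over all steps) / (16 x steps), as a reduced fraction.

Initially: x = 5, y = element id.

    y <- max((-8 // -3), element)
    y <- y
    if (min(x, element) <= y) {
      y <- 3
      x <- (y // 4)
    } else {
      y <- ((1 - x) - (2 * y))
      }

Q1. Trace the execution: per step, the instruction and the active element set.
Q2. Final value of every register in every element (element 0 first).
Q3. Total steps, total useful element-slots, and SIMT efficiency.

step 0: y <- max((-8 // -3), element) {0,1,2,3,4,5,6,7,8,9,10,11,12,13,14,15}
step 1: y <- y                       {0,1,2,3,4,5,6,7,8,9,10,11,12,13,14,15}
step 2: eval (min(x, element) <= y)  {0,1,2,3,4,5,6,7,8,9,10,11,12,13,14,15}
step 3: y <- 3                       {0,1,2,3,4,5,6,7,8,9,10,11,12,13,14,15}
step 4: x <- (y // 4)                {0,1,2,3,4,5,6,7,8,9,10,11,12,13,14,15}

Answer: 5 steps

x: 0,0,0,0,0,0,0,0,0,0,0,0,0,0,0,0
y: 3,3,3,3,3,3,3,3,3,3,3,3,3,3,3,3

steps = 5; useful = 80; efficiency = 80/80 = 1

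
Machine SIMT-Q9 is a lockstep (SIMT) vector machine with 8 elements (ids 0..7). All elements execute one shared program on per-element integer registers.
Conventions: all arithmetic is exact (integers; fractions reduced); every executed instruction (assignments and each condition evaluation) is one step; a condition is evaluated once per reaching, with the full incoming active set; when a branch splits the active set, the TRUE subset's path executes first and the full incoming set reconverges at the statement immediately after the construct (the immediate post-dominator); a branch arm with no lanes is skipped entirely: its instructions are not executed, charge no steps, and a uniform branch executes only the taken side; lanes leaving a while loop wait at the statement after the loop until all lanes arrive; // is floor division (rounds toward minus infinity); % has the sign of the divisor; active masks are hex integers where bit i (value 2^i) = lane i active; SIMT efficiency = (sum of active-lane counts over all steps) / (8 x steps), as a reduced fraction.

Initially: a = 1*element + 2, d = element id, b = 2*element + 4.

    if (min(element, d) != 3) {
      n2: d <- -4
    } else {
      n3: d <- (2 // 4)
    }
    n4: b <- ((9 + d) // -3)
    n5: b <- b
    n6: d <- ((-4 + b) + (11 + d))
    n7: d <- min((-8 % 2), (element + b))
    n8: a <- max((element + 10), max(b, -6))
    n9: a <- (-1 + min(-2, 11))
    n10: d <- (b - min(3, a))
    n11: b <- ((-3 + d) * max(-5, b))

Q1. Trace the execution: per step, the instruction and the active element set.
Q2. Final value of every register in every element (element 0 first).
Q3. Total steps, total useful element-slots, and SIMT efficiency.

step 0: eval (min(element, d) != 3)  0xff
step 1: d <- -4                      0xf7
step 2: d <- (2 // 4)                0x08
step 3: b <- ((9 + d) // -3)         0xff
step 4: b <- b                       0xff
step 5: d <- ((-4 + b) + (11 + d))   0xff
step 6: d <- min((-8 % 2), (element + b)) 0xff
step 7: a <- max((element + 10), max(b, -6)) 0xff
step 8: a <- (-1 + min(-2, 11))      0xff
step 9: d <- (b - min(3, a))         0xff
step 10: b <- ((-3 + d) * max(-5, b)) 0xff

Answer: 11 steps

a: -3,-3,-3,-3,-3,-3,-3,-3
d: 1,1,1,0,1,1,1,1
b: 4,4,4,9,4,4,4,4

steps = 11; useful = 80; efficiency = 80/88 = 10/11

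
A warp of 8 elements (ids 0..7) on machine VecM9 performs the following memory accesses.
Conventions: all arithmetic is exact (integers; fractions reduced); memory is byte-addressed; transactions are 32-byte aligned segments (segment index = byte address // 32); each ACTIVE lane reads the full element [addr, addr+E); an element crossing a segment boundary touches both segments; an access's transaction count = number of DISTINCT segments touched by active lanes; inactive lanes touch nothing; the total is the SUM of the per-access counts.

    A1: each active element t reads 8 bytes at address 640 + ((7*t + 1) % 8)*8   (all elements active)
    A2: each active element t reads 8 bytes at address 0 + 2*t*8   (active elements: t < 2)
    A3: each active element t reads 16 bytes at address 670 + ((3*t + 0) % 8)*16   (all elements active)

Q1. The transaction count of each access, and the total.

A1: 2 transactions
A2: 1 transaction
A3: 5 transactions

Answer: 2,1,5; total 8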